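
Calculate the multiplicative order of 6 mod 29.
Powers of 6 mod 29: 6^1≡6, 6^2≡7, 6^3≡13, 6^4≡20, 6^5≡4, 6^6≡24, 6^7≡28, 6^8≡23, 6^9≡22, 6^10≡16, 6^11≡9, 6^12≡25, 6^13≡5, 6^14≡1. Order = 14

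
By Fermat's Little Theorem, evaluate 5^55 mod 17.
By Fermat: 5^{16} ≡ 1 mod 17. 55 = 3×16 + 7. So 5^{55} ≡ 5^{7} ≡ 10 mod 17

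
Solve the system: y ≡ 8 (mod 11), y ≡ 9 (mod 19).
M = 11 × 19 = 209. M₁ = 19, y₁ ≡ 7 (mod 11). M₂ = 11, y₂ ≡ 7 (mod 19). y = 8×19×7 + 9×11×7 ≡ 85 (mod 209)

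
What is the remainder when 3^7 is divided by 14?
By repeated squaring mod 14: 3^{1}≡3, 3^{2}≡9, 3^{4}≡11. Then 3^{7} = 3^{4+2+1} ≡ 11 × 9 × 3 ≡ 3 mod 14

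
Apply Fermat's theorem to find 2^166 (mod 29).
By Fermat: 2^{28} ≡ 1 (mod 29). 166 = 5×28 + 26. So 2^{166} ≡ 2^{26} ≡ 22 (mod 29)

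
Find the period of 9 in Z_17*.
Powers of 9 mod 17: 9^1≡9, 9^2≡13, 9^3≡15, 9^4≡16, 9^5≡8, 9^6≡4, 9^7≡2, 9^8≡1. ord_17(9) = 8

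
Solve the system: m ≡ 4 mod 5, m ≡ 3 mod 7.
M = 5 × 7 = 35. M₁ = 7, y₁ ≡ 3 mod 5. M₂ = 5, y₂ ≡ 3 mod 7. m = 4×7×3 + 3×5×3 ≡ 24 mod 35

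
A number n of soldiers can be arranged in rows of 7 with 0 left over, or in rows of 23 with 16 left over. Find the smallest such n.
M = 7 × 23 = 161. M₁ = 23, y₁ ≡ 4 (mod 7). M₂ = 7, y₂ ≡ 10 (mod 23). n = 0×23×4 + 16×7×10 ≡ 154 (mod 161)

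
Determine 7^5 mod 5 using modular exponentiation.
Using Fermat: 7^{4} ≡ 1 mod 5. 5 ≡ 1 mod 4. So 7^{5} ≡ 7^{1} ≡ 2 mod 5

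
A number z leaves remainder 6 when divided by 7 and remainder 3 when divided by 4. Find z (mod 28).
M = 7 × 4 = 28. M₁ = 4, y₁ ≡ 2 (mod 7). M₂ = 7, y₂ ≡ 3 (mod 4). z = 6×4×2 + 3×7×3 ≡ 27 (mod 28)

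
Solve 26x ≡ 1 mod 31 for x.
Since 31 is prime, by Fermat 26^(-1) ≡ 26^{29} ≡ 6 mod 31. Verify: 26 × 6 = 156 ≡ 1 mod 31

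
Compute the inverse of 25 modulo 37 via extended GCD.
Extended GCD: 25(3) + 37(-2) = 1. So 25^(-1) ≡ 3 mod 37. Verify: 25 × 3 = 75 ≡ 1 mod 37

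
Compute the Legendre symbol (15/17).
(15/17) = 15^{8} mod 17 = 1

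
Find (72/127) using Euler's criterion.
(72/127) = 72^{63} mod 127 = 1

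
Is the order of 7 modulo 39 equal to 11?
Powers of 7 mod 39: 7^1≡7, 7^2≡10, 7^3≡31, 7^4≡22, 7^5≡37, 7^6≡25, 7^7≡19, 7^8≡16, 7^9≡34, 7^10≡4, 7^11≡28, 7^12≡1. 7^11≡28≢1, so ord ≠ 11. No, the actual order is 12.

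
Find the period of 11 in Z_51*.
Powers of 11 mod 51: 11^1≡11, 11^2≡19, 11^3≡5, 11^4≡4, 11^5≡44, 11^6≡25, 11^7≡20, 11^8≡16, 11^9≡23, 11^10≡49, 11^11≡29, 11^12≡13, 11^13≡41, 11^14≡43, 11^15≡14, 11^16≡1. Order = 16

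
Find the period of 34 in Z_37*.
Powers of 34 mod 37: 34^1≡34, 34^2≡9, 34^3≡10, 34^4≡7, 34^5≡16, 34^6≡26, 34^7≡33, 34^8≡12, 34^9≡1. Order = 9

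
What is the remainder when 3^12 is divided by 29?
By repeated squaring mod 29: 3^{1}≡3, 3^{2}≡9, 3^{4}≡23, 3^{8}≡7. Then 3^{12} = 3^{8+4} ≡ 7 × 23 ≡ 16 mod 29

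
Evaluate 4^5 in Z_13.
By repeated squaring (mod 13): 4^{1}≡4, 4^{2}≡3, 4^{4}≡9. Then 4^{5} = 4^{4+1} ≡ 9 × 4 ≡ 10 (mod 13)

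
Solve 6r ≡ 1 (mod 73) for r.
Since 73 is prime, by Fermat 6^(-1) ≡ 6^{71} ≡ 61 (mod 73). Verify: 6 × 61 = 366 ≡ 1 (mod 73)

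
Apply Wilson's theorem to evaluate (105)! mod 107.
(106)! = (105)! × (106) ≡ -1 mod 107. So (105)! ≡ -1 × (106)^(-1) ≡ (-1)×(-1) = 1 mod 107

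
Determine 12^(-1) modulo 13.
Since 13 is prime, by Fermat 12^(-1) ≡ 12^{11} ≡ 12 (mod 13). Verify: 12 × 12 = 144 ≡ 1 (mod 13)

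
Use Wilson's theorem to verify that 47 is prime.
(46)! mod 47 = 46. Since this equals -1 (mod 47), Wilson confirms 47 is prime.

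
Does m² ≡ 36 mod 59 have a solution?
By Euler's criterion: 36^{29} ≡ 1 mod 59. Since this equals 1, 36 is a QR.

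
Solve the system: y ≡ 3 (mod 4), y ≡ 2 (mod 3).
M = 4 × 3 = 12. M₁ = 3, y₁ ≡ 3 (mod 4). M₂ = 4, y₂ ≡ 1 (mod 3). y = 3×3×3 + 2×4×1 ≡ 11 (mod 12)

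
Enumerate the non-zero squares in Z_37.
QRs mod 37: {1, 3, 4, 7, 9, 10, 11, 12, 16, 21, 25, 26, 27, 28, 30, 33, 34, 36}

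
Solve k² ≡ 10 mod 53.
The square roots of 10 mod 53 are 13 and 40. Verify: 13² = 169 ≡ 10 mod 53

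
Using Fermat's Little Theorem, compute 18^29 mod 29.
By Fermat: 18^{28} ≡ 1 mod 29. So 18^{29} = 18^{28} · 18^{1} ≡ 18^{1} ≡ 18 mod 29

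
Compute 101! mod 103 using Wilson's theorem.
(102)! = (101)! × (102) ≡ -1 mod 103. So (101)! ≡ -1 × (102)^(-1) ≡ (-1)×(-1) = 1 mod 103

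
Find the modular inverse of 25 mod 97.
Since 97 is prime, by Fermat 25^(-1) ≡ 25^{95} ≡ 66 (mod 97). Verify: 25 × 66 = 1650 ≡ 1 (mod 97)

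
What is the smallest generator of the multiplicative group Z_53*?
g = 2. Powers: [2, 4, 8, 16, 32, 11, 22, 44, 35, 17, ...] generates all 52 non-zero residues.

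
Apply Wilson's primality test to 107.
(106)! mod 107 = 106. Since 106 ≡ -1 (mod 107), 107 is prime.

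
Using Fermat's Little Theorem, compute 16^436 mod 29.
By Fermat: 16^{28} ≡ 1 (mod 29). 436 ≡ 16 (mod 28). So 16^{436} ≡ 16^{16} ≡ 24 (mod 29)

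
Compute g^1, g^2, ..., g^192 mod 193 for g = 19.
19^1, 19^2, ..., 19^{192} mod 193: [19, 168, 104, 46, 102, 8, 152, 186, 60, 175, 44, 64, 58, 137, 94, 49, 159, 126, 78, 131, 173, 6, 114, 43, 45, 83, 33, 48, 140, 151, 167, 85, 71, 191, 155, 50, 178, 101, 182, 177, 82, 14, 73, 36, 105, 65, 77, 112, 5, 95, 68, 134, 37, 124, 40, 181, 158, 107, 103, 27, 127, 97, 106, 84, 52, 23, 51, 4, 76, 93, 30, 184, 22, 32, 29, 165, 47, 121, 176, 63, 39, 162, 183, 3, 57, 118, 119, 138, 113, 24, 70, 172, 180, 139, 132, 192, 174, 25, 89, 147, 91, 185, 41, 7, 133, 18, 149, 129, 135, 56, 99, 144, 34, 67, 115, 62, 20, 187, 79, 150, 148, 110, 160, 145, 53, 42, 26, 108, 122, 2, 38, 143, 15, 92, 11, 16, 111, 179, 120, 157, 88, 128, 116, 81, 188, 98, 125, 59, 156, 69, 153, 12, 35, 86, 90, 166, 66, 96, 87, 109, 141, 170, 142, 189, 117, 100, 163, 9, 171, 161, 164, 28, 146, 72, 17, 130, 154, 31, 10, 190, 136, 75, 74, 55, 80, 169, 123, 21, 13, 54, 61, 1]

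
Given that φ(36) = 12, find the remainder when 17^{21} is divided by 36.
By Euler: 17^{12} ≡ 1 (mod 36) since gcd(17, 36) = 1. 21 = 1×12 + 9. So 17^{21} ≡ 17^{9} ≡ 17 (mod 36)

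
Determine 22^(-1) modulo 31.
Since 31 is prime, by Fermat 22^(-1) ≡ 22^{29} ≡ 24 mod 31. Verify: 22 × 24 = 528 ≡ 1 mod 31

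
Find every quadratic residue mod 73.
Squares in Z_73*: {1, 2, 3, 4, 6, 8, 9, 12, 16, 18, 19, 23, 24, 25, 27, 32, 35, 36, 37, 38, 41, 46, 48, 49, 50, 54, 55, 57, 61, 64, 65, 67, 69, 70, 71, 72}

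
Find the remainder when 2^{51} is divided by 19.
By Fermat: 2^{18} ≡ 1 mod 19. 51 = 2×18 + 15. So 2^{51} ≡ 2^{15} ≡ 12 mod 19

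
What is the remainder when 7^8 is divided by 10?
By repeated squaring mod 10: 7^{1}≡7, 7^{2}≡9, 7^{4}≡1, 7^{8}≡1. So 7^{8} ≡ 1 mod 10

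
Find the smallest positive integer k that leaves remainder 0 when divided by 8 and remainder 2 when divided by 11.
M = 8 × 11 = 88. M₁ = 11, y₁ ≡ 3 mod 8. M₂ = 8, y₂ ≡ 7 mod 11. k = 0×11×3 + 2×8×7 ≡ 24 mod 88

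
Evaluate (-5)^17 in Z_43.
By repeated squaring (mod 43): (-5)^{1}≡38, (-5)^{2}≡25, (-5)^{4}≡23, (-5)^{8}≡13, (-5)^{16}≡40. Then (-5)^{17} = (-5)^{16+1} ≡ 40 × 38 ≡ 15 (mod 43)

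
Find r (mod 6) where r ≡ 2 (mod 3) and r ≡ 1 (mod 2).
M = 3 × 2 = 6. M₁ = 2, y₁ ≡ 2 (mod 3). M₂ = 3, y₂ ≡ 1 (mod 2). r = 2×2×2 + 1×3×1 ≡ 5 (mod 6)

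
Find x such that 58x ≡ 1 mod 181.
Since 181 is prime, by Fermat 58^(-1) ≡ 58^{179} ≡ 103 mod 181. Verify: 58 × 103 = 5974 ≡ 1 mod 181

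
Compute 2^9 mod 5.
Using Fermat: 2^{4} ≡ 1 (mod 5). 9 ≡ 1 (mod 4). So 2^{9} ≡ 2^{1} ≡ 2 (mod 5)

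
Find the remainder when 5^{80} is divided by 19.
By Fermat: 5^{18} ≡ 1 (mod 19). 80 = 4×18 + 8. So 5^{80} ≡ 5^{8} ≡ 4 (mod 19)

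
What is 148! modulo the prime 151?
(150)! = (148)! × (149) × (150) ≡ -1 (mod 151). So (148)! ≡ -1 × [(150)(149)]^(-1) ≡ 75 (mod 151)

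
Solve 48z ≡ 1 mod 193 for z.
Since 193 is prime, by Fermat 48^(-1) ≡ 48^{191} ≡ 189 mod 193. Verify: 48 × 189 = 9072 ≡ 1 mod 193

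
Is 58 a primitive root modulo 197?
ord_197(58) divides 196. For each prime q|196: 58^{98}≡196, 58^{28}≡178, none ≡ 1. So 58 has order 196 and is a primitive root mod 197.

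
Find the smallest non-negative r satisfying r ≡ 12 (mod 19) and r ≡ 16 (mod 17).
M = 19 × 17 = 323. M₁ = 17, y₁ ≡ 9 (mod 19). M₂ = 19, y₂ ≡ 9 (mod 17). r = 12×17×9 + 16×19×9 ≡ 50 (mod 323)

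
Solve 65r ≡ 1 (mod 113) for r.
Since 113 is prime, by Fermat 65^(-1) ≡ 65^{111} ≡ 40 (mod 113). Verify: 65 × 40 = 2600 ≡ 1 (mod 113)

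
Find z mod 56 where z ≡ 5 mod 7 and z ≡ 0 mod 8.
M = 7 × 8 = 56. M₁ = 8, y₁ ≡ 1 mod 7. M₂ = 7, y₂ ≡ 7 mod 8. z = 5×8×1 + 0×7×7 ≡ 40 mod 56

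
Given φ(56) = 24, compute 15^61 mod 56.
By Euler: 15^{24} ≡ 1 mod 56 since gcd(15, 56) = 1. 61 = 2×24 + 13. So 15^{61} ≡ 15^{13} ≡ 15 mod 56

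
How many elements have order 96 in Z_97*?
Number of primitive roots mod 97 = φ(p-1) = φ(96) = 32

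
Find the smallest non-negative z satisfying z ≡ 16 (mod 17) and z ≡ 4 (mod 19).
M = 17 × 19 = 323. M₁ = 19, y₁ ≡ 9 (mod 17). M₂ = 17, y₂ ≡ 9 (mod 19). z = 16×19×9 + 4×17×9 ≡ 118 (mod 323)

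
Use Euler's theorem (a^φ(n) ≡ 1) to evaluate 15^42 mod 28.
By Euler: 15^{12} ≡ 1 mod 28 since gcd(15, 28) = 1. 42 = 3×12 + 6. So 15^{42} ≡ 15^{6} ≡ 1 mod 28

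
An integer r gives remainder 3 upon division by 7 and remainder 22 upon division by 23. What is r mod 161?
M = 7 × 23 = 161. M₁ = 23, y₁ ≡ 4 mod 7. M₂ = 7, y₂ ≡ 10 mod 23. r = 3×23×4 + 22×7×10 ≡ 45 mod 161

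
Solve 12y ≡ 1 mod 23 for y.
Since 23 is prime, by Fermat 12^(-1) ≡ 12^{21} ≡ 2 mod 23. Verify: 12 × 2 = 24 ≡ 1 mod 23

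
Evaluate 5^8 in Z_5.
By repeated squaring mod 5: 5^{1}≡0, 5^{2}≡0, 5^{4}≡0, 5^{8}≡0. So 5^{8} ≡ 0 mod 5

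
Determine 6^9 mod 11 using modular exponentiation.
By repeated squaring (mod 11): 6^{1}≡6, 6^{2}≡3, 6^{4}≡9, 6^{8}≡4. Then 6^{9} = 6^{8+1} ≡ 4 × 6 ≡ 2 (mod 11)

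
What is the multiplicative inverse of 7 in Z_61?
Since 61 is prime, by Fermat 7^(-1) ≡ 7^{59} ≡ 35 mod 61. Verify: 7 × 35 = 245 ≡ 1 mod 61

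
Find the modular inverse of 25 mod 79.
Since 79 is prime, by Fermat 25^(-1) ≡ 25^{77} ≡ 19 mod 79. Verify: 25 × 19 = 475 ≡ 1 mod 79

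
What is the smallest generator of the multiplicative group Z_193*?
g = 5. For each prime q|192: 5^{96}≡192, 5^{64}≡84, none ≡ 1, so ord_193(5) = 192 and 5 is a primitive root.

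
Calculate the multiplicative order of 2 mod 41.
Powers of 2 mod 41: 2^1≡2, 2^2≡4, 2^3≡8, 2^4≡16, 2^5≡32, 2^6≡23, 2^7≡5, 2^8≡10, 2^9≡20, 2^10≡40, 2^11≡39, 2^12≡37, 2^13≡33, 2^14≡25, 2^15≡9, 2^16≡18, 2^17≡36, 2^18≡31, 2^19≡21, 2^20≡1. Order = 20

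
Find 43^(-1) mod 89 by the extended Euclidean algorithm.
Extended GCD: 43(29) + 89(-14) = 1. So 43^(-1) ≡ 29 mod 89. Verify: 43 × 29 = 1247 ≡ 1 mod 89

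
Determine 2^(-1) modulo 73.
Since 73 is prime, by Fermat 2^(-1) ≡ 2^{71} ≡ 37 mod 73. Verify: 2 × 37 = 74 ≡ 1 mod 73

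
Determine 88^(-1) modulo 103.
Since 103 is prime, by Fermat 88^(-1) ≡ 88^{101} ≡ 48 (mod 103). Verify: 88 × 48 = 4224 ≡ 1 (mod 103)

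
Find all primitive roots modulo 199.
There are φ(198) = 60 primitive roots mod 199: {3, 6, 15, 22, 30, 34, 38, 39, 41, 44, 48, 54, 68, 69, 71, 73, 75, 77, 84, 87, 95, 97, 99, 105, 108, 110, 113, 118, 119, 120, 127, 129, 133, 134, 142, 143, 146, 148, 149, 150, 152, 153, 154, 163, 164, 166, 167, 168, 170, 173, 176, 179, 183, 185, 186, 189, 190, 192, 195, 197}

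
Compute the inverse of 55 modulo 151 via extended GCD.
Extended GCD: 55(11) + 151(-4) = 1. So 55^(-1) ≡ 11 (mod 151). Verify: 55 × 11 = 605 ≡ 1 (mod 151)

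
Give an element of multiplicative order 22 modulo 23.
5 has order 22 mod 23 since 5^{22} ≡ 1 (mod 23) and no smaller power works.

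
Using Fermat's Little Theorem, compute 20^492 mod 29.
By Fermat: 20^{28} ≡ 1 (mod 29). 492 ≡ 16 (mod 28). So 20^{492} ≡ 20^{16} ≡ 23 (mod 29)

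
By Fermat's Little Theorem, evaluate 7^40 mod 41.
By Fermat's Little Theorem, 7^{40} ≡ 1 mod 41 since 41 is prime and gcd(7, 41) = 1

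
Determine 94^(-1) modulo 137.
Since 137 is prime, by Fermat 94^(-1) ≡ 94^{135} ≡ 86 mod 137. Verify: 94 × 86 = 8084 ≡ 1 mod 137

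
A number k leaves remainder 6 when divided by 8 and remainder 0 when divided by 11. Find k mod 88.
M = 8 × 11 = 88. M₁ = 11, y₁ ≡ 3 mod 8. M₂ = 8, y₂ ≡ 7 mod 11. k = 6×11×3 + 0×8×7 ≡ 22 mod 88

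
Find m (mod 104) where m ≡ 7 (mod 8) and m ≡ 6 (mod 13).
M = 8 × 13 = 104. M₁ = 13, y₁ ≡ 5 (mod 8). M₂ = 8, y₂ ≡ 5 (mod 13). m = 7×13×5 + 6×8×5 ≡ 71 (mod 104)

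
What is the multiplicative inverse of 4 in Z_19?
Since 19 is prime, by Fermat 4^(-1) ≡ 4^{17} ≡ 5 mod 19. Verify: 4 × 5 = 20 ≡ 1 mod 19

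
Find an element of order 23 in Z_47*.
2 has order 23 mod 47 since 2^{23} ≡ 1 (mod 47) and no smaller power works.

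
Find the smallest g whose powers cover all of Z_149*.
g = 2. For each prime q|148: 2^{74}≡148, 2^{4}≡16, none ≡ 1, so ord_149(2) = 148 and 2 is a primitive root.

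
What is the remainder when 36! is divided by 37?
By Wilson's theorem, (36)! ≡ -1 ≡ 36 (mod 37)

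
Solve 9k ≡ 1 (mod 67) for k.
Since 67 is prime, by Fermat 9^(-1) ≡ 9^{65} ≡ 15 (mod 67). Verify: 9 × 15 = 135 ≡ 1 (mod 67)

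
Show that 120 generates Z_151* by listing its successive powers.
120^1, 120^2, ..., 120^{150} mod 151: [120, 55, 107, 5, 147, 124, 82, 25, 131, 16, 108, 125, 51, 80, 87, 21, 104, 98, 133, 105, 67, 37, 61, 72, 33, 34, 3, 58, 14, 19, 15, 139, 70, 95, 75, 91, 48, 22, 73, 2, 89, 110, 63, 10, 143, 97, 13, 50, 111, 32, 65, 99, 102, 9, 23, 42, 57, 45, 115, 59, 134, 74, 122, 144, 66, 68, 6, 116, 28, 38, 30, 127, 140, 39, 150, 31, 96, 44, 146, 4, 27, 69, 126, 20, 135, 43, 26, 100, 71, 64, 130, 47, 53, 18, 46, 84, 114, 90, 79, 118, 117, 148, 93, 137, 132, 136, 12, 81, 56, 76, 60, 103, 129, 78, 149, 62, 41, 88, 141, 8, 54, 138, 101, 40, 119, 86, 52, 49, 142, 128, 109, 94, 106, 36, 92, 17, 77, 29, 7, 85, 83, 145, 35, 123, 113, 121, 24, 11, 112, 1]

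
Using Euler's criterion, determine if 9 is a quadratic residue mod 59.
By Euler's criterion: 9^{29} ≡ 1 mod 59. Since this equals 1, 9 is a QR.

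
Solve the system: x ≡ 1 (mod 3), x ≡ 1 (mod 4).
M = 3 × 4 = 12. M₁ = 4, y₁ ≡ 1 (mod 3). M₂ = 3, y₂ ≡ 3 (mod 4). x = 1×4×1 + 1×3×3 ≡ 1 (mod 12)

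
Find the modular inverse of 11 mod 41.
Since 41 is prime, by Fermat 11^(-1) ≡ 11^{39} ≡ 15 (mod 41). Verify: 11 × 15 = 165 ≡ 1 (mod 41)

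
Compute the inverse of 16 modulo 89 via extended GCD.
Extended GCD: 16(39) + 89(-7) = 1. So 16^(-1) ≡ 39 (mod 89). Verify: 16 × 39 = 624 ≡ 1 (mod 89)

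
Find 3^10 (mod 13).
By repeated squaring (mod 13): 3^{1}≡3, 3^{2}≡9, 3^{4}≡3, 3^{8}≡9. Then 3^{10} = 3^{8+2} ≡ 9 × 9 ≡ 3 (mod 13)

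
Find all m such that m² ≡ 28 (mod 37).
The square roots of 28 mod 37 are 19 and 18. Verify: 19² = 361 ≡ 28 (mod 37)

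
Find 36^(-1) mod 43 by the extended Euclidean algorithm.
Extended GCD: 36(6) + 43(-5) = 1. So 36^(-1) ≡ 6 mod 43. Verify: 36 × 6 = 216 ≡ 1 mod 43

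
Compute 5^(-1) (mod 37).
Since 37 is prime, by Fermat 5^(-1) ≡ 5^{35} ≡ 15 (mod 37). Verify: 5 × 15 = 75 ≡ 1 (mod 37)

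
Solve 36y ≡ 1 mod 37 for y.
Since 37 is prime, by Fermat 36^(-1) ≡ 36^{35} ≡ 36 mod 37. Verify: 36 × 36 = 1296 ≡ 1 mod 37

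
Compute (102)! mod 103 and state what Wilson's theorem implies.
(102)! mod 103 = 102. Since this equals -1 (mod 103), Wilson confirms 103 is prime.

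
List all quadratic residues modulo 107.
QRs mod 107: {1, 3, 4, 9, 10, 11, 12, 13, 14, 16, 19, 23, 25, 27, 29, 30, 33, 34, 35, 36, 37, 39, 40, 41, 42, 44, 47, 48, 49, 52, 53, 56, 57, 61, 62, 64, 69, 75, 76, 79, 81, 83, 85, 86, 87, 89, 90, 92, 99, 100, 101, 102, 105}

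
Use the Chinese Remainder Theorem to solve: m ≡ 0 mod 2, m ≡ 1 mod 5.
M = 2 × 5 = 10. M₁ = 5, y₁ ≡ 1 mod 2. M₂ = 2, y₂ ≡ 3 mod 5. m = 0×5×1 + 1×2×3 ≡ 6 mod 10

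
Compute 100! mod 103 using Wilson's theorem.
(102)! = (100)! × (101) × (102) ≡ -1 mod 103. So (100)! ≡ -1 × [(102)(101)]^(-1) ≡ 51 mod 103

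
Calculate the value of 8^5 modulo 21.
By repeated squaring (mod 21): 8^{1}≡8, 8^{2}≡1, 8^{4}≡1. Then 8^{5} = 8^{4+1} ≡ 1 × 8 ≡ 8 (mod 21)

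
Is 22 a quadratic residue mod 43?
By Euler's criterion: 22^{21} ≡ 42 (mod 43). Since this equals -1 (≡ 42), 22 is not a QR.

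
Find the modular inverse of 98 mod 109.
Since 109 is prime, by Fermat 98^(-1) ≡ 98^{107} ≡ 99 (mod 109). Verify: 98 × 99 = 9702 ≡ 1 (mod 109)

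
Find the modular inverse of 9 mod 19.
Since 19 is prime, by Fermat 9^(-1) ≡ 9^{17} ≡ 17 (mod 19). Verify: 9 × 17 = 153 ≡ 1 (mod 19)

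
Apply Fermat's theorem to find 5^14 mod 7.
By Fermat: 5^{6} ≡ 1 mod 7. 14 = 2×6 + 2. So 5^{14} ≡ 5^{2} ≡ 4 mod 7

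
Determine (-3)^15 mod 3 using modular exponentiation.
By repeated squaring (mod 3): (-3)^{1}≡0, (-3)^{2}≡0, (-3)^{4}≡0, (-3)^{8}≡0. Then (-3)^{15} = (-3)^{8+4+2+1} ≡ 0 × 0 × 0 × 0 ≡ 0 (mod 3)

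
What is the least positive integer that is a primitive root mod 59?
g = 2. For each prime q|58: 2^{29}≡58, 2^{2}≡4, none ≡ 1, so ord_59(2) = 58 and 2 is a primitive root.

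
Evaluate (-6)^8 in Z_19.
By repeated squaring (mod 19): (-6)^{1}≡13, (-6)^{2}≡17, (-6)^{4}≡4, (-6)^{8}≡16. So (-6)^{8} ≡ 16 (mod 19)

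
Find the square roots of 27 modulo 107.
The square roots of 27 mod 107 are 53 and 54. Verify: 53² = 2809 ≡ 27 mod 107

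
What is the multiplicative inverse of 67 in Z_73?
Since 73 is prime, by Fermat 67^(-1) ≡ 67^{71} ≡ 12 (mod 73). Verify: 67 × 12 = 804 ≡ 1 (mod 73)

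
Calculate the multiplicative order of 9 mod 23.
Powers of 9 mod 23: 9^1≡9, 9^2≡12, 9^3≡16, 9^4≡6, 9^5≡8, 9^6≡3, 9^7≡4, 9^8≡13, 9^9≡2, 9^10≡18, 9^11≡1. ord_23(9) = 11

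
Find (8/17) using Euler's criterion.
(8/17) = 8^{8} mod 17 = 1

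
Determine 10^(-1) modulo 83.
Since 83 is prime, by Fermat 10^(-1) ≡ 10^{81} ≡ 25 (mod 83). Verify: 10 × 25 = 250 ≡ 1 (mod 83)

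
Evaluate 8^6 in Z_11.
By repeated squaring (mod 11): 8^{1}≡8, 8^{2}≡9, 8^{4}≡4. Then 8^{6} = 8^{4+2} ≡ 4 × 9 ≡ 3 (mod 11)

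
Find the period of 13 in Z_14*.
Powers of 13 mod 14: 13^1≡13, 13^2≡1. ord_14(13) = 2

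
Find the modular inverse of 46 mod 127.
Since 127 is prime, by Fermat 46^(-1) ≡ 46^{125} ≡ 58 (mod 127). Verify: 46 × 58 = 2668 ≡ 1 (mod 127)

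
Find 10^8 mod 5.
By repeated squaring mod 5: 10^{1}≡0, 10^{2}≡0, 10^{4}≡0, 10^{8}≡0. So 10^{8} ≡ 0 mod 5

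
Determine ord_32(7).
Powers of 7 mod 32: 7^1≡7, 7^2≡17, 7^3≡23, 7^4≡1. Order = 4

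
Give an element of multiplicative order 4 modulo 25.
7 has order 4 mod 25 since 7^{4} ≡ 1 (mod 25) and no smaller power works.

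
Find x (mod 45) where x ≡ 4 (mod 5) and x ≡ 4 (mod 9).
M = 5 × 9 = 45. M₁ = 9, y₁ ≡ 4 (mod 5). M₂ = 5, y₂ ≡ 2 (mod 9). x = 4×9×4 + 4×5×2 ≡ 4 (mod 45)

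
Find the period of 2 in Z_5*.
Powers of 2 mod 5: 2^1≡2, 2^2≡4, 2^3≡3, 2^4≡1. Order = 4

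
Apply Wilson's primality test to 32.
(31)! mod 32 = 0. Since 0 ≢ -1 mod 32, 32 is not prime.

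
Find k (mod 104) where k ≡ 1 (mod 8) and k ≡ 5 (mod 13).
M = 8 × 13 = 104. M₁ = 13, y₁ ≡ 5 (mod 8). M₂ = 8, y₂ ≡ 5 (mod 13). k = 1×13×5 + 5×8×5 ≡ 57 (mod 104)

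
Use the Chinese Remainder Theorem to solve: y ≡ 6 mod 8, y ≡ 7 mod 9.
M = 8 × 9 = 72. M₁ = 9, y₁ ≡ 1 mod 8. M₂ = 8, y₂ ≡ 8 mod 9. y = 6×9×1 + 7×8×8 ≡ 70 mod 72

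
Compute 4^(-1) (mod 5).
Since 5 is prime, by Fermat 4^(-1) ≡ 4^{3} ≡ 4 (mod 5). Verify: 4 × 4 = 16 ≡ 1 (mod 5)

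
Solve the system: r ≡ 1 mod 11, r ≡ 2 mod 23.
M = 11 × 23 = 253. M₁ = 23, y₁ ≡ 1 mod 11. M₂ = 11, y₂ ≡ 21 mod 23. r = 1×23×1 + 2×11×21 ≡ 232 mod 253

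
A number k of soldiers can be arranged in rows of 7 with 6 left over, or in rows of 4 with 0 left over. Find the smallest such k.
M = 7 × 4 = 28. M₁ = 4, y₁ ≡ 2 (mod 7). M₂ = 7, y₂ ≡ 3 (mod 4). k = 6×4×2 + 0×7×3 ≡ 20 (mod 28)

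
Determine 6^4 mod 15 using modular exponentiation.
6^{4} = 1296 ≡ 6 (mod 15)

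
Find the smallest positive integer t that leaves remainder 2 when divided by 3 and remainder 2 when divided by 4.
M = 3 × 4 = 12. M₁ = 4, y₁ ≡ 1 (mod 3). M₂ = 3, y₂ ≡ 3 (mod 4). t = 2×4×1 + 2×3×3 ≡ 2 (mod 12)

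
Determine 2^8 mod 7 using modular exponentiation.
Using Fermat: 2^{6} ≡ 1 (mod 7). 8 ≡ 2 (mod 6). So 2^{8} ≡ 2^{2} ≡ 4 (mod 7)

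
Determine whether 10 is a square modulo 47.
By Euler's criterion: 10^{23} ≡ 46 (mod 47). Since this equals -1 (≡ 46), 10 is not a QR.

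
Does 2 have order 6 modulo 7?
2^{3} ≡ 1 mod 7 and 3 < 6, so ord_7(2) = 3 ≠ 6 and 2 is not a primitive root.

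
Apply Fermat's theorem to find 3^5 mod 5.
By Fermat: 3^{4} ≡ 1 mod 5. So 3^{5} = 3^{4} · 3^{1} ≡ 3^{1} ≡ 3 mod 5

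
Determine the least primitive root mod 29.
g = 2. Powers: [2, 4, 8, 16, 3, 6, 12, 24, ...] generates all 28 non-zero residues.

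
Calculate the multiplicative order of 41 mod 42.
Powers of 41 mod 42: 41^1≡41, 41^2≡1. Order = 2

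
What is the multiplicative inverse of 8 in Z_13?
Since 13 is prime, by Fermat 8^(-1) ≡ 8^{11} ≡ 5 mod 13. Verify: 8 × 5 = 40 ≡ 1 mod 13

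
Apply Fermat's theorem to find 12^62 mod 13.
By Fermat: 12^{12} ≡ 1 mod 13. 62 = 5×12 + 2. So 12^{62} ≡ 12^{2} ≡ 1 mod 13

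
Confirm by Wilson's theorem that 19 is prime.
(18)! mod 19 = 18. Since this equals -1 mod 19, Wilson confirms 19 is prime.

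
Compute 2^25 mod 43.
By repeated squaring mod 43: 2^{1}≡2, 2^{2}≡4, 2^{4}≡16, 2^{8}≡41, 2^{16}≡4. Then 2^{25} = 2^{16+8+1} ≡ 4 × 41 × 2 ≡ 27 mod 43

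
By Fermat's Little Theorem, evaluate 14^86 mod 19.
By Fermat: 14^{18} ≡ 1 mod 19. 86 = 4×18 + 14. So 14^{86} ≡ 14^{14} ≡ 9 mod 19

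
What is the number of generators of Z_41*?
Number of primitive roots mod 41 = φ(p-1) = φ(40) = 16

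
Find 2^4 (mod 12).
2^{4} = 16 ≡ 4 (mod 12)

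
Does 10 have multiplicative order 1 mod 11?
Powers of 10 mod 11: 10^1≡10, 10^2≡1. 10^1≡10≢1, so ord ≠ 1. No, the actual order is 2.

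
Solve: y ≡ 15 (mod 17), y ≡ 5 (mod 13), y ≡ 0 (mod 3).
M = 17 × 13 × 3 = 663. M₁ = 39, y₁ ≡ 7 (mod 17). M₂ = 51, y₂ ≡ 12 (mod 13). M₃ = 221, y₃ ≡ 2 (mod 3). y = 15×39×7 + 5×51×12 + 0×221×2 ≡ 525 (mod 663)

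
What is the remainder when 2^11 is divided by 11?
Using Fermat: 2^{10} ≡ 1 (mod 11). 11 ≡ 1 (mod 10). So 2^{11} ≡ 2^{1} ≡ 2 (mod 11)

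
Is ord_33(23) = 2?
Powers of 23 mod 33: 23^1≡23, 23^2≡1. First k with 23^k≡1 is k=2. Yes, ord_33(23) = 2.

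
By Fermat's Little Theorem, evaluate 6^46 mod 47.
By Fermat's Little Theorem, 6^{46} ≡ 1 (mod 47) since 47 is prime and gcd(6, 47) = 1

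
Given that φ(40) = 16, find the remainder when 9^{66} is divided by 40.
By Euler: 9^{16} ≡ 1 (mod 40) since gcd(9, 40) = 1. 66 = 4×16 + 2. So 9^{66} ≡ 9^{2} ≡ 1 (mod 40)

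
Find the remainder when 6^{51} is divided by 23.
By Fermat: 6^{22} ≡ 1 mod 23. 51 = 2×22 + 7. So 6^{51} ≡ 6^{7} ≡ 3 mod 23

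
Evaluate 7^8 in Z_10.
By repeated squaring mod 10: 7^{1}≡7, 7^{2}≡9, 7^{4}≡1, 7^{8}≡1. So 7^{8} ≡ 1 mod 10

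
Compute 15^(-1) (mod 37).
Since 37 is prime, by Fermat 15^(-1) ≡ 15^{35} ≡ 5 (mod 37). Verify: 15 × 5 = 75 ≡ 1 (mod 37)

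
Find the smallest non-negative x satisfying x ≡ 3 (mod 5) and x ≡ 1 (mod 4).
M = 5 × 4 = 20. M₁ = 4, y₁ ≡ 4 (mod 5). M₂ = 5, y₂ ≡ 1 (mod 4). x = 3×4×4 + 1×5×1 ≡ 13 (mod 20)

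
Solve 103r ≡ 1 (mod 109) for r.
Since 109 is prime, by Fermat 103^(-1) ≡ 103^{107} ≡ 18 (mod 109). Verify: 103 × 18 = 1854 ≡ 1 (mod 109)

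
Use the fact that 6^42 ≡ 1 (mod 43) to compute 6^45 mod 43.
By Fermat: 6^{42} ≡ 1 (mod 43). So 6^{45} = 6^{42} · 6^{3} ≡ 6^{3} ≡ 1 (mod 43)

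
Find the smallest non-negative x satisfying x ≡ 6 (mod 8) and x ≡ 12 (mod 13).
M = 8 × 13 = 104. M₁ = 13, y₁ ≡ 5 (mod 8). M₂ = 8, y₂ ≡ 5 (mod 13). x = 6×13×5 + 12×8×5 ≡ 38 (mod 104)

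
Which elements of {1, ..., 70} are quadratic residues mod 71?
Quadratic residues modulo 71: {1, 2, 3, 4, 5, 6, 8, 9, 10, 12, 15, 16, 18, 19, 20, 24, 25, 27, 29, 30, 32, 36, 37, 38, 40, 43, 45, 48, 49, 50, 54, 57, 58, 60, 64}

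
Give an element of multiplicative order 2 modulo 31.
30 has order 2 mod 31 since 30^{2} ≡ 1 mod 31 and no smaller power works.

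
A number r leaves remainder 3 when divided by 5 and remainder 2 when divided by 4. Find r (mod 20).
M = 5 × 4 = 20. M₁ = 4, y₁ ≡ 4 (mod 5). M₂ = 5, y₂ ≡ 1 (mod 4). r = 3×4×4 + 2×5×1 ≡ 18 (mod 20)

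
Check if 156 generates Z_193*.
ord_193(156) divides 192. For each prime q|192: 156^{96}≡192, 156^{64}≡108, none ≡ 1. So 156 has order 192 and is a primitive root mod 193.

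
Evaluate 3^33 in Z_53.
By repeated squaring mod 53: 3^{1}≡3, 3^{2}≡9, 3^{4}≡28, 3^{8}≡42, 3^{16}≡15, 3^{32}≡13. Then 3^{33} = 3^{32+1} ≡ 13 × 3 ≡ 39 mod 53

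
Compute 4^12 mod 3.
Using Fermat: 4^{2} ≡ 1 (mod 3). 12 ≡ 0 (mod 2). So 4^{12} ≡ 4^{0} ≡ 1 (mod 3)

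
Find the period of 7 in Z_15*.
Powers of 7 mod 15: 7^1≡7, 7^2≡4, 7^3≡13, 7^4≡1. Order = 4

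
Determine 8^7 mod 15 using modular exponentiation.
By repeated squaring mod 15: 8^{1}≡8, 8^{2}≡4, 8^{4}≡1. Then 8^{7} = 8^{4+2+1} ≡ 1 × 4 × 8 ≡ 2 mod 15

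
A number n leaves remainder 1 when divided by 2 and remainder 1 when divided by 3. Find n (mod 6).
M = 2 × 3 = 6. M₁ = 3, y₁ ≡ 1 (mod 2). M₂ = 2, y₂ ≡ 2 (mod 3). n = 1×3×1 + 1×2×2 ≡ 1 (mod 6)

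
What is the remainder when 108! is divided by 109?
By Wilson's theorem, (108)! ≡ -1 ≡ 108 mod 109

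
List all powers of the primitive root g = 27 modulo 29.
27^1, 27^2, ..., 27^{28} mod 29: [27, 4, 21, 16, 26, 6, 17, 24, 10, 9, 11, 7, 15, 28, 2, 25, 8, 13, 3, 23, 12, 5, 19, 20, 18, 22, 14, 1]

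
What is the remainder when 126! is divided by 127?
By Wilson's theorem, (126)! ≡ -1 ≡ 126 (mod 127)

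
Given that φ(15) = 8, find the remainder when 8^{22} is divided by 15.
By Euler: 8^{8} ≡ 1 (mod 15) since gcd(8, 15) = 1. 22 = 2×8 + 6. So 8^{22} ≡ 8^{6} ≡ 4 (mod 15)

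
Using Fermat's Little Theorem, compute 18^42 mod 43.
By Fermat's Little Theorem, 18^{42} ≡ 1 (mod 43) since 43 is prime and gcd(18, 43) = 1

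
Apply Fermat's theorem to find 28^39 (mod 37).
By Fermat: 28^{36} ≡ 1 (mod 37). So 28^{39} = 28^{36} · 28^{3} ≡ 28^{3} ≡ 11 (mod 37)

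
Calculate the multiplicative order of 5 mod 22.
Powers of 5 mod 22: 5^1≡5, 5^2≡3, 5^3≡15, 5^4≡9, 5^5≡1. Order = 5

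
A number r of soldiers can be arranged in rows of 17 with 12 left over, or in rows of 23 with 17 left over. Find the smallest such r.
M = 17 × 23 = 391. M₁ = 23, y₁ ≡ 3 (mod 17). M₂ = 17, y₂ ≡ 19 (mod 23). r = 12×23×3 + 17×17×19 ≡ 63 (mod 391)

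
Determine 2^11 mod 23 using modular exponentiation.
By repeated squaring mod 23: 2^{1}≡2, 2^{2}≡4, 2^{4}≡16, 2^{8}≡3. Then 2^{11} = 2^{8+2+1} ≡ 3 × 4 × 2 ≡ 1 mod 23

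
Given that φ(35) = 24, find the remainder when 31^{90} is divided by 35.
By Euler: 31^{24} ≡ 1 mod 35 since gcd(31, 35) = 1. 90 = 3×24 + 18. So 31^{90} ≡ 31^{18} ≡ 1 mod 35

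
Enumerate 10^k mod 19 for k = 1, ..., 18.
10^1, 10^2, ..., 10^{18} mod 19: [10, 5, 12, 6, 3, 11, 15, 17, 18, 9, 14, 7, 13, 16, 8, 4, 2, 1]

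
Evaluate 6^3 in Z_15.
6^{3} = 216 ≡ 6 (mod 15)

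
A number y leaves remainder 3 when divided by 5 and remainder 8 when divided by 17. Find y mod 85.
M = 5 × 17 = 85. M₁ = 17, y₁ ≡ 3 mod 5. M₂ = 5, y₂ ≡ 7 mod 17. y = 3×17×3 + 8×5×7 ≡ 8 mod 85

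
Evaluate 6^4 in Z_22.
6^{4} = 1296 ≡ 20 (mod 22)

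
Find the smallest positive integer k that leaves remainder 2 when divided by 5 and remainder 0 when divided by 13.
M = 5 × 13 = 65. M₁ = 13, y₁ ≡ 2 mod 5. M₂ = 5, y₂ ≡ 8 mod 13. k = 2×13×2 + 0×5×8 ≡ 52 mod 65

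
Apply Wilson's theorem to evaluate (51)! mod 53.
(52)! = (51)! × (52) ≡ -1 mod 53. So (51)! ≡ -1 × (52)^(-1) ≡ (-1)×(-1) = 1 mod 53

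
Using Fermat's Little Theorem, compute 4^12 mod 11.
By Fermat: 4^{10} ≡ 1 (mod 11). So 4^{12} = 4^{10} · 4^{2} ≡ 4^{2} ≡ 5 (mod 11)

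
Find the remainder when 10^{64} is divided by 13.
By Fermat: 10^{12} ≡ 1 mod 13. 64 = 5×12 + 4. So 10^{64} ≡ 10^{4} ≡ 3 mod 13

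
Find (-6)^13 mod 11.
Using Fermat: (-6)^{10} ≡ 1 mod 11. 13 ≡ 3 mod 10. So (-6)^{13} ≡ (-6)^{3} ≡ 4 mod 11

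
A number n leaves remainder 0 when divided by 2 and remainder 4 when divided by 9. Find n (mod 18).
M = 2 × 9 = 18. M₁ = 9, y₁ ≡ 1 (mod 2). M₂ = 2, y₂ ≡ 5 (mod 9). n = 0×9×1 + 4×2×5 ≡ 4 (mod 18)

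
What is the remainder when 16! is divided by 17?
By Wilson's theorem, (16)! ≡ -1 ≡ 16 mod 17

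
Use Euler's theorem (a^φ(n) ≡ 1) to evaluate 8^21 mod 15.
By Euler: 8^{8} ≡ 1 (mod 15) since gcd(8, 15) = 1. 21 = 2×8 + 5. So 8^{21} ≡ 8^{5} ≡ 8 (mod 15)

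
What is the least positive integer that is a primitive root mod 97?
g = 5. For each prime q|96: 5^{48}≡96, 5^{32}≡35, none ≡ 1, so ord_97(5) = 96 and 5 is a primitive root.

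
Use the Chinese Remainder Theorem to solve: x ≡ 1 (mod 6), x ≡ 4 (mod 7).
M = 6 × 7 = 42. M₁ = 7, y₁ ≡ 1 (mod 6). M₂ = 6, y₂ ≡ 6 (mod 7). x = 1×7×1 + 4×6×6 ≡ 25 (mod 42)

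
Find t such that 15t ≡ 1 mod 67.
Since 67 is prime, by Fermat 15^(-1) ≡ 15^{65} ≡ 9 mod 67. Verify: 15 × 9 = 135 ≡ 1 mod 67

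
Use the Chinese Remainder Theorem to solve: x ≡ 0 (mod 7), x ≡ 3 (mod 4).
M = 7 × 4 = 28. M₁ = 4, y₁ ≡ 2 (mod 7). M₂ = 7, y₂ ≡ 3 (mod 4). x = 0×4×2 + 3×7×3 ≡ 7 (mod 28)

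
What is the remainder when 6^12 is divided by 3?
By repeated squaring (mod 3): 6^{1}≡0, 6^{2}≡0, 6^{4}≡0, 6^{8}≡0. Then 6^{12} = 6^{8+4} ≡ 0 × 0 ≡ 0 (mod 3)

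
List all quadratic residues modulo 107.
QRs mod 107: {1, 3, 4, 9, 10, 11, 12, 13, 14, 16, 19, 23, 25, 27, 29, 30, 33, 34, 35, 36, 37, 39, 40, 41, 42, 44, 47, 48, 49, 52, 53, 56, 57, 61, 62, 64, 69, 75, 76, 79, 81, 83, 85, 86, 87, 89, 90, 92, 99, 100, 101, 102, 105}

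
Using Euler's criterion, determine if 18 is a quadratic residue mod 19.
By Euler's criterion: 18^{9} ≡ 18 (mod 19). Since this equals -1 (≡ 18), 18 is not a QR.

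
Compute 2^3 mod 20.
2^{3} = 8 ≡ 8 mod 20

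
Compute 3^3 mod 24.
3^{3} = 27 ≡ 3 (mod 24)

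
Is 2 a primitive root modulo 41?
2^{20} ≡ 1 mod 41 and 20 < 40, so ord_41(2) = 20 ≠ 40 and 2 is not a primitive root.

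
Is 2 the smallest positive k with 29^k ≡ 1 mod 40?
Powers of 29 mod 40: 29^1≡29, 29^2≡1. First k with 29^k≡1 is k=2. Yes, ord_40(29) = 2.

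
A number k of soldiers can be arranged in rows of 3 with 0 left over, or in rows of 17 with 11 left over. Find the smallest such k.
M = 3 × 17 = 51. M₁ = 17, y₁ ≡ 2 (mod 3). M₂ = 3, y₂ ≡ 6 (mod 17). k = 0×17×2 + 11×3×6 ≡ 45 (mod 51)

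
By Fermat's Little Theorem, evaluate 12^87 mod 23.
By Fermat: 12^{22} ≡ 1 mod 23. 87 = 3×22 + 21. So 12^{87} ≡ 12^{21} ≡ 2 mod 23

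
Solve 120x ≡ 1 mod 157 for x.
Since 157 is prime, by Fermat 120^(-1) ≡ 120^{155} ≡ 140 mod 157. Verify: 120 × 140 = 16800 ≡ 1 mod 157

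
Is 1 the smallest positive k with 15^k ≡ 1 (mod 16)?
Powers of 15 mod 16: 15^1≡15, 15^2≡1. 15^1≡15≢1, so ord ≠ 1. No, the actual order is 2.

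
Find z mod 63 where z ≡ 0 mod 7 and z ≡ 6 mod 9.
M = 7 × 9 = 63. M₁ = 9, y₁ ≡ 4 mod 7. M₂ = 7, y₂ ≡ 4 mod 9. z = 0×9×4 + 6×7×4 ≡ 42 mod 63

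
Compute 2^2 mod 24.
2^{2} = 4 ≡ 4 mod 24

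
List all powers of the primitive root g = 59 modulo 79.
59^1, 59^2, ..., 59^{78} mod 79: [59, 5, 58, 25, 53, 46, 28, 72, 61, 44, 68, 62, 24, 73, 41, 49, 47, 8, 77, 40, 69, 42, 29, 52, 66, 23, 14, 36, 70, 22, 34, 31, 12, 76, 60, 64, 63, 4, 78, 20, 74, 21, 54, 26, 33, 51, 7, 18, 35, 11, 17, 55, 6, 38, 30, 32, 71, 2, 39, 10, 37, 50, 27, 13, 56, 65, 43, 9, 57, 45, 48, 67, 3, 19, 15, 16, 75, 1]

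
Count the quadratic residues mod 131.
For prime 131, there are (p-1)/2 = (131-1)/2 = 65 quadratic residues (excluding 0).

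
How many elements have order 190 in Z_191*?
A prime p has φ(p-1) primitive roots; here φ(190) = 72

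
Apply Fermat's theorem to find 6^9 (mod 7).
By Fermat: 6^{6} ≡ 1 (mod 7). So 6^{9} = 6^{6} · 6^{3} ≡ 6^{3} ≡ 6 (mod 7)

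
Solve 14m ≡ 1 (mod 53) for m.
Since 53 is prime, by Fermat 14^(-1) ≡ 14^{51} ≡ 19 (mod 53). Verify: 14 × 19 = 266 ≡ 1 (mod 53)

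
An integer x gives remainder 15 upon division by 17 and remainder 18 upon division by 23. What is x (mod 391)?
M = 17 × 23 = 391. M₁ = 23, y₁ ≡ 3 (mod 17). M₂ = 17, y₂ ≡ 19 (mod 23). x = 15×23×3 + 18×17×19 ≡ 202 (mod 391)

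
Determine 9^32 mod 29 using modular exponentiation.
Using Fermat: 9^{28} ≡ 1 mod 29. 32 ≡ 4 mod 28. So 9^{32} ≡ 9^{4} ≡ 7 mod 29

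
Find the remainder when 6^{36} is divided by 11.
By Fermat: 6^{10} ≡ 1 (mod 11). 36 = 3×10 + 6. So 6^{36} ≡ 6^{6} ≡ 5 (mod 11)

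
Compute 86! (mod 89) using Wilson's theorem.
(88)! = (86)! × (87) × (88) ≡ -1 (mod 89). So (86)! ≡ -1 × [(88)(87)]^(-1) ≡ 44 (mod 89)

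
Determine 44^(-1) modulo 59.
Since 59 is prime, by Fermat 44^(-1) ≡ 44^{57} ≡ 55 (mod 59). Verify: 44 × 55 = 2420 ≡ 1 (mod 59)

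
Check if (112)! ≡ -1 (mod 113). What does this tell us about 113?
(112)! mod 113 = 112. Since this equals -1 (mod 113), Wilson confirms 113 is prime.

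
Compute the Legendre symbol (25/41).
(25/41) = 25^{20} mod 41 = 1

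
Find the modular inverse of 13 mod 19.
Since 19 is prime, by Fermat 13^(-1) ≡ 13^{17} ≡ 3 (mod 19). Verify: 13 × 3 = 39 ≡ 1 (mod 19)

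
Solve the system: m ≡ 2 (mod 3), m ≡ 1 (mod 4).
M = 3 × 4 = 12. M₁ = 4, y₁ ≡ 1 (mod 3). M₂ = 3, y₂ ≡ 3 (mod 4). m = 2×4×1 + 1×3×3 ≡ 5 (mod 12)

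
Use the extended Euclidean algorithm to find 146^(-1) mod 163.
Extended GCD: 146(-48) + 163(43) = 1. So 146^(-1) ≡ -48 ≡ 115 mod 163. Verify: 146 × 115 = 16790 ≡ 1 mod 163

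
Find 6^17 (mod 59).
By repeated squaring (mod 59): 6^{1}≡6, 6^{2}≡36, 6^{4}≡57, 6^{8}≡4, 6^{16}≡16. Then 6^{17} = 6^{16+1} ≡ 16 × 6 ≡ 37 (mod 59)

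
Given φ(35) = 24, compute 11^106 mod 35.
By Euler: 11^{24} ≡ 1 (mod 35) since gcd(11, 35) = 1. 106 = 4×24 + 10. So 11^{106} ≡ 11^{10} ≡ 11 (mod 35)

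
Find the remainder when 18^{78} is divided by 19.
By Fermat: 18^{18} ≡ 1 (mod 19). 78 = 4×18 + 6. So 18^{78} ≡ 18^{6} ≡ 1 (mod 19)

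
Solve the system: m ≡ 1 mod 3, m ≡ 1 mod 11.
M = 3 × 11 = 33. M₁ = 11, y₁ ≡ 2 mod 3. M₂ = 3, y₂ ≡ 4 mod 11. m = 1×11×2 + 1×3×4 ≡ 1 mod 33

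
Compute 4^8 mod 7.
Using Fermat: 4^{6} ≡ 1 mod 7. 8 ≡ 2 mod 6. So 4^{8} ≡ 4^{2} ≡ 2 mod 7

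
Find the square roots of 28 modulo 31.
The square roots of 28 mod 31 are 20 and 11. Verify: 20² = 400 ≡ 28 mod 31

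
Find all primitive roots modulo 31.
There are φ(30) = 8 primitive roots mod 31: {3, 11, 12, 13, 17, 21, 22, 24}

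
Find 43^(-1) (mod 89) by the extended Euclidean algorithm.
Extended GCD: 43(29) + 89(-14) = 1. So 43^(-1) ≡ 29 (mod 89). Verify: 43 × 29 = 1247 ≡ 1 (mod 89)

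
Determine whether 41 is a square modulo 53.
By Euler's criterion: 41^{26} ≡ 52 (mod 53). Since this equals -1 (≡ 52), 41 is not a QR.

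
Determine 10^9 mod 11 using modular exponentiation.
By repeated squaring mod 11: 10^{1}≡10, 10^{2}≡1, 10^{4}≡1, 10^{8}≡1. Then 10^{9} = 10^{8+1} ≡ 1 × 10 ≡ 10 mod 11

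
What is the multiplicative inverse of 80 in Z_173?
Since 173 is prime, by Fermat 80^(-1) ≡ 80^{171} ≡ 93 (mod 173). Verify: 80 × 93 = 7440 ≡ 1 (mod 173)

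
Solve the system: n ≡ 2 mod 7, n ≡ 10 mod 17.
M = 7 × 17 = 119. M₁ = 17, y₁ ≡ 5 mod 7. M₂ = 7, y₂ ≡ 5 mod 17. n = 2×17×5 + 10×7×5 ≡ 44 mod 119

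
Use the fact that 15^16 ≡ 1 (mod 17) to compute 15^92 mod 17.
By Fermat: 15^{16} ≡ 1 (mod 17). 92 = 5×16 + 12. So 15^{92} ≡ 15^{12} ≡ 16 (mod 17)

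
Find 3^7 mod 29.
By repeated squaring mod 29: 3^{1}≡3, 3^{2}≡9, 3^{4}≡23. Then 3^{7} = 3^{4+2+1} ≡ 23 × 9 × 3 ≡ 12 mod 29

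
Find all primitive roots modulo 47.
There are φ(46) = 22 primitive roots mod 47: {5, 10, 11, 13, 15, 19, 20, 22, 23, 26, 29, 30, 31, 33, 35, 38, 39, 40, 41, 43, 44, 45}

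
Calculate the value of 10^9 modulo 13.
By repeated squaring (mod 13): 10^{1}≡10, 10^{2}≡9, 10^{4}≡3, 10^{8}≡9. Then 10^{9} = 10^{8+1} ≡ 9 × 10 ≡ 12 (mod 13)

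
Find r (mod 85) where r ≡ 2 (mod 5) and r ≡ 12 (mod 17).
M = 5 × 17 = 85. M₁ = 17, y₁ ≡ 3 (mod 5). M₂ = 5, y₂ ≡ 7 (mod 17). r = 2×17×3 + 12×5×7 ≡ 12 (mod 85)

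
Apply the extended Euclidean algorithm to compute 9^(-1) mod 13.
Extended GCD: 9(3) + 13(-2) = 1. So 9^(-1) ≡ 3 mod 13. Verify: 9 × 3 = 27 ≡ 1 mod 13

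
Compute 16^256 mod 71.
Using Fermat: 16^{70} ≡ 1 (mod 71). 256 ≡ 46 (mod 70). So 16^{256} ≡ 16^{46} ≡ 15 (mod 71)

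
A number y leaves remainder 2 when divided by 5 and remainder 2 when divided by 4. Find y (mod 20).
M = 5 × 4 = 20. M₁ = 4, y₁ ≡ 4 (mod 5). M₂ = 5, y₂ ≡ 1 (mod 4). y = 2×4×4 + 2×5×1 ≡ 2 (mod 20)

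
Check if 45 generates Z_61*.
45^{30} ≡ 1 mod 61 and 30 < 60, so ord_61(45) = 30 ≠ 60 and 45 is not a primitive root.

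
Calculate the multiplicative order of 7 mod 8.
Powers of 7 mod 8: 7^1≡7, 7^2≡1. ord_8(7) = 2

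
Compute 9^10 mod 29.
By repeated squaring mod 29: 9^{1}≡9, 9^{2}≡23, 9^{4}≡7, 9^{8}≡20. Then 9^{10} = 9^{8+2} ≡ 20 × 23 ≡ 25 mod 29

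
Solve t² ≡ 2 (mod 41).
The square roots of 2 mod 41 are 17 and 24. Verify: 17² = 289 ≡ 2 (mod 41)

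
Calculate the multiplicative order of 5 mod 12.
Powers of 5 mod 12: 5^1≡5, 5^2≡1. So the order of 5 is 2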